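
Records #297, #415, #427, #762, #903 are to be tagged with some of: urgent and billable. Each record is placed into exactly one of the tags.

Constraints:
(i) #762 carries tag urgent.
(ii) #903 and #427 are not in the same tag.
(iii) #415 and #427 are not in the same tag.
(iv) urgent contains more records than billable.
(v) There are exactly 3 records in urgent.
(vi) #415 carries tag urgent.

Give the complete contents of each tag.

urgent = {#415, #762, #903}; billable = {#297, #427}

From (i): #762 ∈ urgent.
From (vi): #415 ∈ urgent.
(iii): #427 ∉ urgent.
Only one tag left: #427 ∈ billable.
(ii): #903 ∉ billable.
Only one tag left: #903 ∈ urgent.
(v): urgent already has 3, so the rest are out.
Only one tag left: #297 ∈ billable.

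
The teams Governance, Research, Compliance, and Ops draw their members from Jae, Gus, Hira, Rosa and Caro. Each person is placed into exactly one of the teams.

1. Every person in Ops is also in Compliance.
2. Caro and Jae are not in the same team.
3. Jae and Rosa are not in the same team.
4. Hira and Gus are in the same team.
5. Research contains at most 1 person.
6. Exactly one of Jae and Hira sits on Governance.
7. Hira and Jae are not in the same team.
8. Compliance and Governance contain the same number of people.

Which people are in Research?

Research = {Jae}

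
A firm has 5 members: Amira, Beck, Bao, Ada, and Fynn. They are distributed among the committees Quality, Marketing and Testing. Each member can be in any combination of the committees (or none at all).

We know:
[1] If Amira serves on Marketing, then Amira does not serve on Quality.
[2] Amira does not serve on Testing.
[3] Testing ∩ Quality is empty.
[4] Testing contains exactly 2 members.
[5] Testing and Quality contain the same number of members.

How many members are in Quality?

2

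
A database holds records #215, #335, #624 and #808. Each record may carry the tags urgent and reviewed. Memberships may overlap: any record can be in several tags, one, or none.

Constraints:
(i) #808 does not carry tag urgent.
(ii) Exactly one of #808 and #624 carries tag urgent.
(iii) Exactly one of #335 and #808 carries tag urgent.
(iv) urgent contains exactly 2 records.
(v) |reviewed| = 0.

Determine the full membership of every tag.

urgent = {#335, #624}; reviewed = {}

From (i): #808 ∉ urgent.
(ii) (exactly one): #624 ∈ urgent.
(iii) (exactly one): #335 ∈ urgent.
(iv): urgent already has 2, so the rest are out.
(v): reviewed already has 0, so the rest are out.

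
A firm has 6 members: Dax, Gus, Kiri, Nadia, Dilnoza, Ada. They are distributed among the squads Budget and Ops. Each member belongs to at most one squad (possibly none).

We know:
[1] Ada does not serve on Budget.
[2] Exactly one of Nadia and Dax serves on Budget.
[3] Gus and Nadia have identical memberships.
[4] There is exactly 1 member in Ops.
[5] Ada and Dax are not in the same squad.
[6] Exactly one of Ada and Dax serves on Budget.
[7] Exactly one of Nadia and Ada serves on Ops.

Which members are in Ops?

Ops = {Ada}

From (1): Ada ∉ Budget.
(6) (exactly one): Dax ∈ Budget.
(2) (exactly one): Nadia ∉ Budget.
(3): Gus matches Nadia: Gus ∉ Budget.
Suppose Gus ∈ Ops: no assignment then satisfies all the clues, so Gus ∉ Ops.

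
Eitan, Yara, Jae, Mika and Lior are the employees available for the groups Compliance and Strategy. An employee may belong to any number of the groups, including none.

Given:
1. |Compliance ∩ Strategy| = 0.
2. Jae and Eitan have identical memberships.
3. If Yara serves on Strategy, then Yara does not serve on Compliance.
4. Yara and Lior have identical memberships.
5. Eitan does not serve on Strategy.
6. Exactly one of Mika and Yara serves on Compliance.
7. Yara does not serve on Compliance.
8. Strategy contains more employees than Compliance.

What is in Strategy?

From (5): Eitan ∉ Strategy.
From (7): Yara ∉ Compliance.
(2): Jae matches Eitan: Jae ∉ Strategy.
(4): Lior matches Yara: Lior ∉ Compliance.
(6) (exactly one): Mika ∈ Compliance.
Suppose Yara ∉ Strategy: no assignment then satisfies all the clues, so Yara ∈ Strategy.

Strategy = {Lior, Yara}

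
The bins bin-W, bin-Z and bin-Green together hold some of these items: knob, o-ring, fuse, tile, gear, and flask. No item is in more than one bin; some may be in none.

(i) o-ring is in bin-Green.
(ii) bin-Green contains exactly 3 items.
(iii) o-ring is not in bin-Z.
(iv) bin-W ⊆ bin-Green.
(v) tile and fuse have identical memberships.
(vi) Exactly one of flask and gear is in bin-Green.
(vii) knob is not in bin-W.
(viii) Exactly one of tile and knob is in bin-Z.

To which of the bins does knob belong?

knob: bin-Green

From (i): o-ring ∈ bin-Green.
From (vii): knob ∉ bin-W.
Suppose knob ∈ bin-Z: no assignment then satisfies all the clues, so knob ∉ bin-Z.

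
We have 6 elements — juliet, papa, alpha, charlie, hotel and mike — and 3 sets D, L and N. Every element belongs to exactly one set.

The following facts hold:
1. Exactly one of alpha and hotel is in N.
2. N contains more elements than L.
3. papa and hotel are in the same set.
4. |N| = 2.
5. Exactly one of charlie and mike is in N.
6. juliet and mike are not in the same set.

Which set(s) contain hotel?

hotel: D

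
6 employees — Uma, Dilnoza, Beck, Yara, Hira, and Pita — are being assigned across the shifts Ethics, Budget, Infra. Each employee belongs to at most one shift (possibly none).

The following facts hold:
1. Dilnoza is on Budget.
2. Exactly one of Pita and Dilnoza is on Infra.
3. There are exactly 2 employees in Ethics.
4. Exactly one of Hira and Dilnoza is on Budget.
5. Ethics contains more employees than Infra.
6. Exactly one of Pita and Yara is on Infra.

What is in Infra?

Infra = {Pita}

From (1): Dilnoza ∈ Budget.
(2) (exactly one): Pita ∈ Infra.
(4) (exactly one): Hira ∉ Budget.
(6) (exactly one): Yara ∉ Infra.
Suppose Uma ∈ Infra: no assignment then satisfies all the clues, so Uma ∉ Infra.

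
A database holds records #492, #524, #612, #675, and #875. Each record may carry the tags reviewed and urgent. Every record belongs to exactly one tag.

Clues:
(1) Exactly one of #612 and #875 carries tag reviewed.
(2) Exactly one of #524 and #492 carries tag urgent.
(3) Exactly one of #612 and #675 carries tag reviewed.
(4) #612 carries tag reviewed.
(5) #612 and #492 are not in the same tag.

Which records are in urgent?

From (4): #612 ∈ reviewed.
(1) (exactly one): #875 ∉ reviewed.
(3) (exactly one): #675 ∉ reviewed.
(5): #492 ∉ reviewed.
Only one tag left: #492 ∈ urgent.
Only one tag left: #675 ∈ urgent.
Only one tag left: #875 ∈ urgent.
(2) (exactly one): #524 ∉ urgent.
Only one tag left: #524 ∈ reviewed.

urgent = {#492, #675, #875}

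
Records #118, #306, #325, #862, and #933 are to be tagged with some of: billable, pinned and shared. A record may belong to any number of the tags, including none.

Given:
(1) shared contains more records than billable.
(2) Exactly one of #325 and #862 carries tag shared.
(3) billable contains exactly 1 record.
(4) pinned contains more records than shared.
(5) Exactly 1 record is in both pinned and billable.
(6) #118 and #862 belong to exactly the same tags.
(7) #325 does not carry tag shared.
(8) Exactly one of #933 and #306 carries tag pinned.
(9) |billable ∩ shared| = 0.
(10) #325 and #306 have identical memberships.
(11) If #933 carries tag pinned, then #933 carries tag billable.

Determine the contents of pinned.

pinned = {#118, #862, #933}

From (7): #325 ∉ shared.
(2) (exactly one): #862 ∈ shared.
(6): #118 matches #862: #118 ∈ shared.
(10): #306 matches #325: #306 ∉ shared.
Suppose #118 ∉ pinned: no assignment then satisfies all the clues, so #118 ∈ pinned.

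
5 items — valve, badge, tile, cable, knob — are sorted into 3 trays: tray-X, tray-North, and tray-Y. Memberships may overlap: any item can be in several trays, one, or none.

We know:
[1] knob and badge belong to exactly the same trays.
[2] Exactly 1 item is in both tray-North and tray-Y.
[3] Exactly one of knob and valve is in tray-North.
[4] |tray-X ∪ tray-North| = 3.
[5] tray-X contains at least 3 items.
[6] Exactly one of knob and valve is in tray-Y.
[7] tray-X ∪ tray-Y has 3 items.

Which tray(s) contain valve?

valve: tray-North, tray-X, tray-Y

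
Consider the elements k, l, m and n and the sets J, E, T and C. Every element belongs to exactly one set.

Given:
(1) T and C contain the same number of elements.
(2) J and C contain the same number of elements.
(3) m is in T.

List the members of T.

T = {m}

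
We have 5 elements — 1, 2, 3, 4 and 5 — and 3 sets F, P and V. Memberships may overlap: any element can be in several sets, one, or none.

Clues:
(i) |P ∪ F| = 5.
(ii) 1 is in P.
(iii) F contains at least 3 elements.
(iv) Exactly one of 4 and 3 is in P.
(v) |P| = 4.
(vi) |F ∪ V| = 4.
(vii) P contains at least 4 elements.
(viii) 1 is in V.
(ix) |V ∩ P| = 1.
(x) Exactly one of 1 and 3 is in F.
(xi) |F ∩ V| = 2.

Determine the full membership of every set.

F = {1, 2, 4, 5}; P = {1, 2, 3, 5}; V = {1, 4}

From (ii): 1 ∈ P.
From (viii): 1 ∈ V.
Suppose 1 ∉ F: no assignment then satisfies all the clues, so 1 ∈ F.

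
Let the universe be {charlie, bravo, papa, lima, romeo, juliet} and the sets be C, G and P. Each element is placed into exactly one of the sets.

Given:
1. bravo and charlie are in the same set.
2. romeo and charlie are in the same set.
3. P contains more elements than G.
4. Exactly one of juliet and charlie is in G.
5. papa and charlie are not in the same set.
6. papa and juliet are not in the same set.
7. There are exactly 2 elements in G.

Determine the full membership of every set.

C = {papa}; G = {juliet, lima}; P = {bravo, charlie, romeo}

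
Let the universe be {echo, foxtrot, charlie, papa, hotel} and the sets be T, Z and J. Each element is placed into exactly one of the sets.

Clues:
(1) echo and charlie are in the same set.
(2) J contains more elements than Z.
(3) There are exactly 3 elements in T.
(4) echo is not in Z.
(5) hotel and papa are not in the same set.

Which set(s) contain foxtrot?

From (4): echo ∉ Z.
(1): charlie matches echo: charlie ∉ Z.
Suppose foxtrot ∈ T: no assignment then satisfies all the clues, so foxtrot ∉ T.

foxtrot: J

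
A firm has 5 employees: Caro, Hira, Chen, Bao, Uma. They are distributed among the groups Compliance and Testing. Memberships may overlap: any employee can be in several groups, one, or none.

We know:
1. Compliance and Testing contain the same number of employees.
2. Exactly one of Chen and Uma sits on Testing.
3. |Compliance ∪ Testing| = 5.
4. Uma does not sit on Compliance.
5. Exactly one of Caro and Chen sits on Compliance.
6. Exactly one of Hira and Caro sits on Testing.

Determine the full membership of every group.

Compliance = {Bao, Chen, Hira}; Testing = {Bao, Caro, Uma}

From (4): Uma ∉ Compliance.
Suppose Caro ∈ Compliance: no assignment then satisfies all the clues, so Caro ∉ Compliance.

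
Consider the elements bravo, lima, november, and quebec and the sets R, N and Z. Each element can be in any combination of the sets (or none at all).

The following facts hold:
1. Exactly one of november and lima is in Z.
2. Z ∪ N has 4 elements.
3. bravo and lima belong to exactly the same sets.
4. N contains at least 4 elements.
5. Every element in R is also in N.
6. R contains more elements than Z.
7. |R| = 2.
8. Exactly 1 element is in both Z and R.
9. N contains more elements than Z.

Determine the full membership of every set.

R = {november, quebec}; N = {bravo, lima, november, quebec}; Z = {november}

(4): only 4 candidates remain for N, so all are in.
Suppose bravo ∈ R: no assignment then satisfies all the clues, so bravo ∉ R.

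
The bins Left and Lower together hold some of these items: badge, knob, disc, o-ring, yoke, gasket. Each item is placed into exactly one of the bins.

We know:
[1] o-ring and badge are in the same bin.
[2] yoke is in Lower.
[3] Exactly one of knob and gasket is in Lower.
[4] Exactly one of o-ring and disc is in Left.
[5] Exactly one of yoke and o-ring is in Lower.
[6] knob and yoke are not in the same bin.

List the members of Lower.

Lower = {disc, gasket, yoke}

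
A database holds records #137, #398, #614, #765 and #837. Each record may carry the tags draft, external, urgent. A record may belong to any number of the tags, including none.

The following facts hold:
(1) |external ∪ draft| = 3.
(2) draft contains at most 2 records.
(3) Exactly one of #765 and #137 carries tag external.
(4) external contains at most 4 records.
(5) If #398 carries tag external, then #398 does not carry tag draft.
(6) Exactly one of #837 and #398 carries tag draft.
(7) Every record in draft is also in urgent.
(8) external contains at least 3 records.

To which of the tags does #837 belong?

#837: draft, external, urgent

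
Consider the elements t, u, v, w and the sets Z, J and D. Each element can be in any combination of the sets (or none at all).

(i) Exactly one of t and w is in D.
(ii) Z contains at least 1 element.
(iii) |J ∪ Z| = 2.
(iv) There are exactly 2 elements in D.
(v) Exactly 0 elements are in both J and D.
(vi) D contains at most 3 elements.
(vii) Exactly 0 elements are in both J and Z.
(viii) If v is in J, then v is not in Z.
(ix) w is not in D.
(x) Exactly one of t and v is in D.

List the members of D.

D = {t, u}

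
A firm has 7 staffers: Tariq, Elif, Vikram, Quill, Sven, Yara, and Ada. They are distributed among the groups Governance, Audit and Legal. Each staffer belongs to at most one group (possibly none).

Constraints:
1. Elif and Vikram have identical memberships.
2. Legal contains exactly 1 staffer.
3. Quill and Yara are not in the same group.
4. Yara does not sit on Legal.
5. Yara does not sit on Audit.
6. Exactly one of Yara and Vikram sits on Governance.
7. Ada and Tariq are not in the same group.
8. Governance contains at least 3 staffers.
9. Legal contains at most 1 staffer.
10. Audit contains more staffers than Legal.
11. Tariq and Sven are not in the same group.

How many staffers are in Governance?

3

From (4): Yara ∉ Legal.
From (5): Yara ∉ Audit.
Suppose Elif ∈ Legal: no assignment then satisfies all the clues, so Elif ∉ Legal.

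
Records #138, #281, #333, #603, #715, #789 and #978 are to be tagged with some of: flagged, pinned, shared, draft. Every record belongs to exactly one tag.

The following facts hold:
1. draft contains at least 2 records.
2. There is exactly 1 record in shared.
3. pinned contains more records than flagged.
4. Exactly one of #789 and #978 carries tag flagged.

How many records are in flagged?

1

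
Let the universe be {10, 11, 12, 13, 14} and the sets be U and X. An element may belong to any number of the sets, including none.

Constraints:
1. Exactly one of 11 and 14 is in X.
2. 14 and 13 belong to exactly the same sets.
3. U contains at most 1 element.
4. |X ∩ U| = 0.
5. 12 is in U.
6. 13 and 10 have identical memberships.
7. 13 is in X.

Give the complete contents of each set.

From (5): 12 ∈ U.
From (7): 13 ∈ X.
(2): 14 matches 13: 14 ∈ X.
(3): U already has 1, so the rest are out.
(6): 10 matches 13: 10 ∈ X.
(1) (exactly one): 11 ∉ X.
Suppose 12 ∈ X: no assignment then satisfies all the clues, so 12 ∉ X.

U = {12}; X = {10, 13, 14}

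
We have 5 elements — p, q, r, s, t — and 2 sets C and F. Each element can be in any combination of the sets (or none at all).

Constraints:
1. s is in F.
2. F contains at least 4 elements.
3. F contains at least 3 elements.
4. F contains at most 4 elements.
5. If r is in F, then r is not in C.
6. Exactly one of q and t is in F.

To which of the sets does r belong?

r: F

From (1): s ∈ F.
Suppose r ∈ C: no assignment then satisfies all the clues, so r ∉ C.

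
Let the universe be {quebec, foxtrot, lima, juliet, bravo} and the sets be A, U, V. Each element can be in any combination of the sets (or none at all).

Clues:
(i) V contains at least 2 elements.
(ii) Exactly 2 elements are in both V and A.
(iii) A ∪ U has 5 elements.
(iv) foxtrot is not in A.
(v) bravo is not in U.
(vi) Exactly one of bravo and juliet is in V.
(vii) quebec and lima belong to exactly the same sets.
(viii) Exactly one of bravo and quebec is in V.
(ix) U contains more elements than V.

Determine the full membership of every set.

A = {bravo, lima, quebec}; U = {foxtrot, juliet, lima, quebec}; V = {juliet, lima, quebec}

From (iv): foxtrot ∉ A.
From (v): bravo ∉ U.
Suppose quebec ∉ A: no assignment then satisfies all the clues, so quebec ∈ A.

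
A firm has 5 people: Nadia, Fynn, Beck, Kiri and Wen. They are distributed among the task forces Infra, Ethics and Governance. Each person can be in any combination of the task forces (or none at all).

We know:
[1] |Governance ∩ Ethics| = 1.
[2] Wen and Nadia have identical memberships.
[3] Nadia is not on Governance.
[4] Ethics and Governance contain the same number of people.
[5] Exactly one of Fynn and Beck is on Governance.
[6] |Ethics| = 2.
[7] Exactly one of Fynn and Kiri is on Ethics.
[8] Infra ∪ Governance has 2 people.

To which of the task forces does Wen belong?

Wen: none

From (3): Nadia ∉ Governance.
(2): Wen matches Nadia: Wen ∉ Governance.
Suppose Wen ∈ Infra: no assignment then satisfies all the clues, so Wen ∉ Infra.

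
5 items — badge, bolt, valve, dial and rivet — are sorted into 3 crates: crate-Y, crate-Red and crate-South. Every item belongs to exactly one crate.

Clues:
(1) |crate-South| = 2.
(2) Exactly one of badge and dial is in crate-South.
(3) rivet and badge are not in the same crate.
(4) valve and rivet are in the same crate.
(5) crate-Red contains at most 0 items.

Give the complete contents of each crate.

crate-Y = {dial, rivet, valve}; crate-Red = {}; crate-South = {badge, bolt}

(5): crate-Red already has 0, so the rest are out.
Suppose badge ∈ crate-Y: no assignment then satisfies all the clues, so badge ∉ crate-Y.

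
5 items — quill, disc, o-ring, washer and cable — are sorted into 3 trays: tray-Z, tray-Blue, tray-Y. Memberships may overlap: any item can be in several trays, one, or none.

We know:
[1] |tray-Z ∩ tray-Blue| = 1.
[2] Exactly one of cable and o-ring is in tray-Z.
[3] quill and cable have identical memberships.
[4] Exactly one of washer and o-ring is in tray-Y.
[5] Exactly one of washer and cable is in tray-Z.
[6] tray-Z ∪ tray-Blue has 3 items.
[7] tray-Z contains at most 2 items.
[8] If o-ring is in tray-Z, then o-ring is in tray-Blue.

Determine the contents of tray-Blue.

tray-Blue = {disc, o-ring}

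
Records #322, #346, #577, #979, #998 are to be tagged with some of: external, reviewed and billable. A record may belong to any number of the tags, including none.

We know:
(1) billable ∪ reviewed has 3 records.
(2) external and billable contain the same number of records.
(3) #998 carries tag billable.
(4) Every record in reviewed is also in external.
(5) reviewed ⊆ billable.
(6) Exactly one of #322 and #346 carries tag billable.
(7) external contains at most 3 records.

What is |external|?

3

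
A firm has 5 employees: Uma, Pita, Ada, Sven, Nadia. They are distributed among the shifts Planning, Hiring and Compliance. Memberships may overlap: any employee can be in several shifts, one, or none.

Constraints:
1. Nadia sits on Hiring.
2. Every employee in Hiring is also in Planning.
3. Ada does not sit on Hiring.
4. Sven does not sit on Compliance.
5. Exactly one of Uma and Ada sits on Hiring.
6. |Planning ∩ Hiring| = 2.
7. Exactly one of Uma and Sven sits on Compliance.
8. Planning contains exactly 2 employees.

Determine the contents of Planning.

Planning = {Nadia, Uma}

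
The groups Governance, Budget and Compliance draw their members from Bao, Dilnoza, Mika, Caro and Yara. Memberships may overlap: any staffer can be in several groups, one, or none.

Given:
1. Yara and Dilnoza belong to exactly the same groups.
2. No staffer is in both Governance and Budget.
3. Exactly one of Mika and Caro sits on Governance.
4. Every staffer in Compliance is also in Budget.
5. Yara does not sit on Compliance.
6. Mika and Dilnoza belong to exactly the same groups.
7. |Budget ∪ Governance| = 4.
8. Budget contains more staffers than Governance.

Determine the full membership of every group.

From (5): Yara ∉ Compliance.
(1): Dilnoza matches Yara: Dilnoza ∉ Compliance.
(6): Mika matches Dilnoza: Mika ∉ Compliance.
Suppose Bao ∈ Governance: no assignment then satisfies all the clues, so Bao ∉ Governance.

Governance = {Caro}; Budget = {Dilnoza, Mika, Yara}; Compliance = {}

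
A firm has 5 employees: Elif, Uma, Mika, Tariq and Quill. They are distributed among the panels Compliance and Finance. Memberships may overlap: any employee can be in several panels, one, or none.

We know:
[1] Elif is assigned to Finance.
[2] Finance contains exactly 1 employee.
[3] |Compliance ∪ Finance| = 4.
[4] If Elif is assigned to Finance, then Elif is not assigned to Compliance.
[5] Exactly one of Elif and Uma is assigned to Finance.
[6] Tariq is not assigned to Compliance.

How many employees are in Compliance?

3

From (1): Elif ∈ Finance.
From (6): Tariq ∉ Compliance.
(2): Finance already has 1, so the rest are out.
(4): Elif ∉ Compliance.
Suppose Uma ∉ Compliance: no assignment then satisfies all the clues, so Uma ∈ Compliance.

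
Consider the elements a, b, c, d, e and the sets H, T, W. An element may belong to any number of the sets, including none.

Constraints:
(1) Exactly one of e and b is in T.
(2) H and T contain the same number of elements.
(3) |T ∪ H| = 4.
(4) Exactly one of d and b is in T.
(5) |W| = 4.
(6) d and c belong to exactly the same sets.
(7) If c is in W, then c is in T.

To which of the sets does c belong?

c: H, T, W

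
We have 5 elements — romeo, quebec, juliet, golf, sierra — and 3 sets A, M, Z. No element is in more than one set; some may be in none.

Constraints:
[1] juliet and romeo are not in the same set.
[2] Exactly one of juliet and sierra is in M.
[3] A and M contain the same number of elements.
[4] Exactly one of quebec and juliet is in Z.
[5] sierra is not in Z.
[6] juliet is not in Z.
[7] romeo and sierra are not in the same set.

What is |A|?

1

From (5): sierra ∉ Z.
From (6): juliet ∉ Z.
(4) (exactly one): quebec ∈ Z.
Suppose romeo ∈ M: no assignment then satisfies all the clues, so romeo ∉ M.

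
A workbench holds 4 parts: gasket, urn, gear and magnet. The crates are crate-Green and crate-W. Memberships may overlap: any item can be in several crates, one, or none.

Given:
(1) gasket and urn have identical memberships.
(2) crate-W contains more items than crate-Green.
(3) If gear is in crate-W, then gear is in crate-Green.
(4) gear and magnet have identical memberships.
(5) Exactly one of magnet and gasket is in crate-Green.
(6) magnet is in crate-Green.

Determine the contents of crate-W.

From (6): magnet ∈ crate-Green.
(4): gear matches magnet: gear ∈ crate-Green.
(5) (exactly one): gasket ∉ crate-Green.
(1): urn matches gasket: urn ∉ crate-Green.
Suppose gasket ∉ crate-W: no assignment then satisfies all the clues, so gasket ∈ crate-W.

crate-W = {gasket, gear, magnet, urn}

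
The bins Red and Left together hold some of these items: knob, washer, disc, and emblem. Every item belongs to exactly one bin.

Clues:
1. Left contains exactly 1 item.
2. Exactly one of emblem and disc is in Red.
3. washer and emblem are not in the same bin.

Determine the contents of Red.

Red = {disc, knob, washer}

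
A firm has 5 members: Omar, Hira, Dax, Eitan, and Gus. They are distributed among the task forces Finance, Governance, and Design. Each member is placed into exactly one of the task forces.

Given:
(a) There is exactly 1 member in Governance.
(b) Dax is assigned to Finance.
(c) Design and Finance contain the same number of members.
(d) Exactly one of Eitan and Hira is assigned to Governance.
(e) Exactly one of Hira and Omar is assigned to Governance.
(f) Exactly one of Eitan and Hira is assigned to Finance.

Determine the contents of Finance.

Finance = {Dax, Eitan}

From (b): Dax ∈ Finance.
Suppose Omar ∈ Finance: no assignment then satisfies all the clues, so Omar ∉ Finance.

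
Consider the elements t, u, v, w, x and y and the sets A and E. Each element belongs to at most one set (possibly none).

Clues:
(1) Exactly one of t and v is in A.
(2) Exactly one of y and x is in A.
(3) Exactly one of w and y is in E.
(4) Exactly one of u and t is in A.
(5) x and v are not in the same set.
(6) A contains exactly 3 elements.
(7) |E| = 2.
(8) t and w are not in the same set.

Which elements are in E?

E = {w, x}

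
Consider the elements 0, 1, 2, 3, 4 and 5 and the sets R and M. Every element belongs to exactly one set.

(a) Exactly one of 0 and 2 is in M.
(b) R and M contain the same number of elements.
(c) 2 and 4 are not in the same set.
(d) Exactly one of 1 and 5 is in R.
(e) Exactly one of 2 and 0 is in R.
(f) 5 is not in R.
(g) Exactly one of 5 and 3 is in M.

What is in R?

R = {1, 2, 3}

From (f): 5 ∉ R.
(d) (exactly one): 1 ∈ R.
Only one set left: 5 ∈ M.
(g) (exactly one): 3 ∉ M.
Only one set left: 3 ∈ R.
Suppose 0 ∈ R: no assignment then satisfies all the clues, so 0 ∉ R.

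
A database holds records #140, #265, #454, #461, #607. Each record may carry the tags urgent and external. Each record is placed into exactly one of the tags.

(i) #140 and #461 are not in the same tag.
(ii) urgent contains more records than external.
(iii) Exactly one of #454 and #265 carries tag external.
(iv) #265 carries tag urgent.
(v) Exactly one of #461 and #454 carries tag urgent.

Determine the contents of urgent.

urgent = {#265, #461, #607}

From (iv): #265 ∈ urgent.
(iii) (exactly one): #454 ∈ external.
(v) (exactly one): #461 ∈ urgent.
(i): #140 ∉ urgent.
Only one tag left: #140 ∈ external.
Suppose #607 ∉ urgent: no assignment then satisfies all the clues, so #607 ∈ urgent.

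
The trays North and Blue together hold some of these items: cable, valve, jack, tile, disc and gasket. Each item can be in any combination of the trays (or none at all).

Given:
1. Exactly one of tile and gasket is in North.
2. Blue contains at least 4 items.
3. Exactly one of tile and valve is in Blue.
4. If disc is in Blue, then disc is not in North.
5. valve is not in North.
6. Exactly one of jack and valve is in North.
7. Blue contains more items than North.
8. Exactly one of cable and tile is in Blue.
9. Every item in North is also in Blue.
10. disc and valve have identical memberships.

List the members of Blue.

Blue = {cable, disc, gasket, jack, valve}

From (5): valve ∉ North.
(6) (exactly one): jack ∈ North.
(9) with jack ∈ North: jack ∈ Blue.
(10): disc matches valve: disc ∉ North.
Suppose cable ∉ Blue: no assignment then satisfies all the clues, so cable ∈ Blue.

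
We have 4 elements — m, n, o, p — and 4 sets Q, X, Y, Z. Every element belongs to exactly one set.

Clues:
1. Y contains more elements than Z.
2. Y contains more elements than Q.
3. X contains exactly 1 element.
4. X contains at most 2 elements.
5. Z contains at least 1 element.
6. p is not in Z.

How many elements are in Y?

2

From (6): p ∉ Z.
Suppose m ∈ Q: no assignment then satisfies all the clues, so m ∉ Q.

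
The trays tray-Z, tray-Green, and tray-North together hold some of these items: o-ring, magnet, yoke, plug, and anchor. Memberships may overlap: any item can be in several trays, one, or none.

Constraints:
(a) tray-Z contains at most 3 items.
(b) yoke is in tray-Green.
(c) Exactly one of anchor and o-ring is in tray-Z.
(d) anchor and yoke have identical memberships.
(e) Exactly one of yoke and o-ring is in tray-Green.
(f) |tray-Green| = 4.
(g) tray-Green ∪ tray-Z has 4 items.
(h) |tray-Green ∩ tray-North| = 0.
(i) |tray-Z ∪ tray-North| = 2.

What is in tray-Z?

tray-Z = {anchor, yoke}

From (b): yoke ∈ tray-Green.
(d): anchor matches yoke: anchor ∈ tray-Green.
(e) (exactly one): o-ring ∉ tray-Green.
(f): only 4 candidates remain for tray-Green, so all are in.
Suppose o-ring ∈ tray-Z: no assignment then satisfies all the clues, so o-ring ∉ tray-Z.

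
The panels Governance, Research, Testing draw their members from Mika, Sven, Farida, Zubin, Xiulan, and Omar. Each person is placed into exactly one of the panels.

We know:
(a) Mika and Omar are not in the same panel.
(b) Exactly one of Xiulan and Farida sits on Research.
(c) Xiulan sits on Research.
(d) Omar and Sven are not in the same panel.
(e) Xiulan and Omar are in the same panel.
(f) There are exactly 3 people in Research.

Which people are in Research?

From (c): Xiulan ∈ Research.
(b) (exactly one): Farida ∉ Research.
(e): Omar matches Xiulan: Omar ∉ Governance.
(e): Omar matches Xiulan: Omar ∈ Research.
(a): Mika ∉ Research.
(d): Sven ∉ Research.
(f): only 3 candidates remain for Research, so all are in.

Research = {Omar, Xiulan, Zubin}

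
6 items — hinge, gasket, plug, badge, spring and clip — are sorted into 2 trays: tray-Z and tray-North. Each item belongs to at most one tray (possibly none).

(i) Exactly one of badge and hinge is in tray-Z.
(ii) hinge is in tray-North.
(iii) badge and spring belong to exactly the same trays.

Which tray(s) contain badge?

From (ii): hinge ∈ tray-North.
(i) (exactly one): badge ∈ tray-Z.
(iii): spring matches badge: spring ∈ tray-Z.

badge: tray-Z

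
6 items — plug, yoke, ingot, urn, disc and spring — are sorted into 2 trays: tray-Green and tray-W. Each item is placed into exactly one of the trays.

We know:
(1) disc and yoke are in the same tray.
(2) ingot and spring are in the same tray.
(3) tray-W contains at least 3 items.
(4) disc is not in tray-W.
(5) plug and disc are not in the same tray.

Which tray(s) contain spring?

From (4): disc ∉ tray-W.
(1): yoke matches disc: yoke ∉ tray-W.
Only one tray left: yoke ∈ tray-Green.
Only one tray left: disc ∈ tray-Green.
(5): plug ∉ tray-Green.
Only one tray left: plug ∈ tray-W.
Suppose spring ∈ tray-Green: no assignment then satisfies all the clues, so spring ∉ tray-Green.

spring: tray-W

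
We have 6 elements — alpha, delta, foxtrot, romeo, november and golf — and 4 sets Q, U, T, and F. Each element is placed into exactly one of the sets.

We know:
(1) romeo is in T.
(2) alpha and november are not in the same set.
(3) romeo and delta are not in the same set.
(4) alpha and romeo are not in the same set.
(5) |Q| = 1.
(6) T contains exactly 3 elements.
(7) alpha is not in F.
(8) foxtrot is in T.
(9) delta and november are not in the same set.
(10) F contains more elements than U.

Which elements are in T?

T = {foxtrot, november, romeo}

From (1): romeo ∈ T.
From (7): alpha ∉ F.
From (8): foxtrot ∈ T.
(3): delta ∉ T.
(4): alpha ∉ T.
Suppose november ∉ T: no assignment then satisfies all the clues, so november ∈ T.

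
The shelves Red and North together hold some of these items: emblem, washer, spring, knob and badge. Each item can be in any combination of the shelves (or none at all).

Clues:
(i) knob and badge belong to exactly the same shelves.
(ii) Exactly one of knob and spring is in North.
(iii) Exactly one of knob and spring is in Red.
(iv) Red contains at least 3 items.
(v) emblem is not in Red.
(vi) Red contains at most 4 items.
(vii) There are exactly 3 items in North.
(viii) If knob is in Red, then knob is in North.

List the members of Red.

Red = {badge, knob, washer}

From (v): emblem ∉ Red.
Suppose washer ∉ Red: no assignment then satisfies all the clues, so washer ∈ Red.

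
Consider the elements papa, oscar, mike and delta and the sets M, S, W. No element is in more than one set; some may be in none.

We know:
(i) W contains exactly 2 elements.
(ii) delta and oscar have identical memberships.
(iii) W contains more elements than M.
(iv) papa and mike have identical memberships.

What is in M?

M = {}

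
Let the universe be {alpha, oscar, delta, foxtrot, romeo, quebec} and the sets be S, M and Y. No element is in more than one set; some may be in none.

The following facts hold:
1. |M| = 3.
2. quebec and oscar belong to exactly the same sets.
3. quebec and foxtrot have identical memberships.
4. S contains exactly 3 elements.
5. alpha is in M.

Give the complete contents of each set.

S = {foxtrot, oscar, quebec}; M = {alpha, delta, romeo}; Y = {}

From (5): alpha ∈ M.
Suppose oscar ∉ S: no assignment then satisfies all the clues, so oscar ∈ S.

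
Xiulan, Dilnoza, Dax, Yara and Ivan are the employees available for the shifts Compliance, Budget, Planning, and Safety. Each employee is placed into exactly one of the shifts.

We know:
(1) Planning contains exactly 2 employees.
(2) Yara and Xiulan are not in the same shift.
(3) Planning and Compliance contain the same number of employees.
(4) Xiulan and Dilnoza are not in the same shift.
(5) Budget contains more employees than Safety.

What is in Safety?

Safety = {}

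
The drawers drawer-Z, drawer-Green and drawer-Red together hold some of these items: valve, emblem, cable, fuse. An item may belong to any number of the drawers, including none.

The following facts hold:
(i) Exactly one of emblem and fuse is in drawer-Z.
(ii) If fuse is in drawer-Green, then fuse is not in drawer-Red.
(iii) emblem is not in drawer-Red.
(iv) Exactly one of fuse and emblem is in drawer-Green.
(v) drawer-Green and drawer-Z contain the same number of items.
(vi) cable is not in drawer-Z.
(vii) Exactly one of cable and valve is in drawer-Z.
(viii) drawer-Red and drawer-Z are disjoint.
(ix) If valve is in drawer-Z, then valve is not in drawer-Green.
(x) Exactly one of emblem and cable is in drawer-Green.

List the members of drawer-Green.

From (iii): emblem ∉ drawer-Red.
From (vi): cable ∉ drawer-Z.
(vii) (exactly one): valve ∈ drawer-Z.
(viii) (disjoint): valve ∉ drawer-Red.
(ix): valve ∉ drawer-Green.
Suppose emblem ∈ drawer-Green: no assignment then satisfies all the clues, so emblem ∉ drawer-Green.

drawer-Green = {cable, fuse}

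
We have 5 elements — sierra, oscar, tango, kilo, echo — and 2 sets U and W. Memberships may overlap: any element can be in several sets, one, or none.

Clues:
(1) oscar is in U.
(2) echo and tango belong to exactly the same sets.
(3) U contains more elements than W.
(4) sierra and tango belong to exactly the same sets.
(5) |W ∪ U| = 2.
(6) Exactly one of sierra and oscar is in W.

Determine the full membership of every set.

U = {kilo, oscar}; W = {oscar}

From (1): oscar ∈ U.
Suppose sierra ∈ U: no assignment then satisfies all the clues, so sierra ∉ U.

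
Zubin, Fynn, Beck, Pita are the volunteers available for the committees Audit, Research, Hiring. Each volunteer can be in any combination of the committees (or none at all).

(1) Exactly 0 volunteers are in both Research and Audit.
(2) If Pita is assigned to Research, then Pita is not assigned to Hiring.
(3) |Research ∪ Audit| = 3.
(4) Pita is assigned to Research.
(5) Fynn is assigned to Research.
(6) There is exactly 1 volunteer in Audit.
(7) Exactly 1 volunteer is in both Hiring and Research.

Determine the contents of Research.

Research = {Fynn, Pita}

From (4): Pita ∈ Research.
From (5): Fynn ∈ Research.
(2): Pita ∉ Hiring.
Suppose Zubin ∈ Research: no assignment then satisfies all the clues, so Zubin ∉ Research.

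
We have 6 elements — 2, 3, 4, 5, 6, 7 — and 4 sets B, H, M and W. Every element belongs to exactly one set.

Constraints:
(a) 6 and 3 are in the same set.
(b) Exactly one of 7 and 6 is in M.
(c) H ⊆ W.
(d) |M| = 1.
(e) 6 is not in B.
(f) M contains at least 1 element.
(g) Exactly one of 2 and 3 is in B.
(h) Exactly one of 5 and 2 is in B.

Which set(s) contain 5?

From (e): 6 ∉ B.
(a): 3 matches 6: 3 ∉ B.
(g) (exactly one): 2 ∈ B.
(h) (exactly one): 5 ∉ B.
Suppose 5 ∈ H: no assignment then satisfies all the clues, so 5 ∉ H.

5: W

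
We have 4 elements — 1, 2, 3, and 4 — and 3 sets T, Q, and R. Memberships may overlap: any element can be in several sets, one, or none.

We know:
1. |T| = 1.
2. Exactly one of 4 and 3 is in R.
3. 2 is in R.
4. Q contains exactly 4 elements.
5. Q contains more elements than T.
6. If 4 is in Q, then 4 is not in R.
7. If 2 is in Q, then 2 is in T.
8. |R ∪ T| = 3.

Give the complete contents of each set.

T = {2}; Q = {1, 2, 3, 4}; R = {1, 2, 3}

From (3): 2 ∈ R.
(4): only 4 candidates remain for Q, so all are in.
(6): 4 ∉ R.
(7): 2 ∈ T.
(1): T already has 1, so the rest are out.
(2) (exactly one): 3 ∈ R.
Suppose 1 ∉ R: no assignment then satisfies all the clues, so 1 ∈ R.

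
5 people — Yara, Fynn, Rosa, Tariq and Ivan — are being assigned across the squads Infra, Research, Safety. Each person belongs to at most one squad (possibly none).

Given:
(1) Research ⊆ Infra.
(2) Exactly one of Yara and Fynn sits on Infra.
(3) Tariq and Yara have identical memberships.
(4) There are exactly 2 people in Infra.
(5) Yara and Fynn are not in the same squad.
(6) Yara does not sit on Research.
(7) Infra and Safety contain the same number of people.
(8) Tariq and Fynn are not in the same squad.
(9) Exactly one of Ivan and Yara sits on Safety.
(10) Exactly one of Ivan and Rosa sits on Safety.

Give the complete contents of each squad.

Infra = {Tariq, Yara}; Research = {}; Safety = {Fynn, Ivan}

From (6): Yara ∉ Research.
(3): Tariq matches Yara: Tariq ∉ Research.
Suppose Yara ∉ Infra: no assignment then satisfies all the clues, so Yara ∈ Infra.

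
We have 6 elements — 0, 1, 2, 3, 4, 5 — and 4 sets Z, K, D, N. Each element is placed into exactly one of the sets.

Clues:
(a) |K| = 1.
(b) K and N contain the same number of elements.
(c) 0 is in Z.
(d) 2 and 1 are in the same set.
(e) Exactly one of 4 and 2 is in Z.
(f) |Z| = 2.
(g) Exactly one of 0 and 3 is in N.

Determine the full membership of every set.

From (c): 0 ∈ Z.
(g) (exactly one): 3 ∈ N.
Suppose 1 ∈ Z: no assignment then satisfies all the clues, so 1 ∉ Z.

Z = {0, 4}; K = {5}; D = {1, 2}; N = {3}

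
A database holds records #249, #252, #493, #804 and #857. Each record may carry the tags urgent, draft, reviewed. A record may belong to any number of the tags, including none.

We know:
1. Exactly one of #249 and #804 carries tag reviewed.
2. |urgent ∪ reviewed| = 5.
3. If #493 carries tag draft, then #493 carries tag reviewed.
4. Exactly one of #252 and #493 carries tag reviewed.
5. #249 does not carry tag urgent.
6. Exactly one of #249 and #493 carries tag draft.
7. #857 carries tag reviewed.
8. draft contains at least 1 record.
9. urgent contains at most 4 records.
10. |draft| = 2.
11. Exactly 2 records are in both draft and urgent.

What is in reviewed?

reviewed = {#249, #493, #857}

From (5): #249 ∉ urgent.
From (7): #857 ∈ reviewed.
Suppose #249 ∉ reviewed: no assignment then satisfies all the clues, so #249 ∈ reviewed.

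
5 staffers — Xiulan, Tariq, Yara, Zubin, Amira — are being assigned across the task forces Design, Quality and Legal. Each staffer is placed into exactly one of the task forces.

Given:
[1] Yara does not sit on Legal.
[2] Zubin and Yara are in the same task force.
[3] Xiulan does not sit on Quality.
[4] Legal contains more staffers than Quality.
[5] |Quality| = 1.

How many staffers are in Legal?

From (1): Yara ∉ Legal.
From (3): Xiulan ∉ Quality.
(2): Zubin matches Yara: Zubin ∉ Legal.
Suppose Xiulan ∈ Design: no assignment then satisfies all the clues, so Xiulan ∉ Design.

2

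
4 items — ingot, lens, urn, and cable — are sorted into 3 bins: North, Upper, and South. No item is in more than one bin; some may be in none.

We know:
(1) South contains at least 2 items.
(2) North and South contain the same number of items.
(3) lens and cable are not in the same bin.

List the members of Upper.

Upper = {}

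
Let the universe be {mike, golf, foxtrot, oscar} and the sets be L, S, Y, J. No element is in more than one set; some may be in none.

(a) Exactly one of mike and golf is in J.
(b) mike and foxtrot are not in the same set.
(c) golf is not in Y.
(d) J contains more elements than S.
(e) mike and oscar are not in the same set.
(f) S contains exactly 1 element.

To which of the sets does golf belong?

From (c): golf ∉ Y.
Suppose golf ∈ L: no assignment then satisfies all the clues, so golf ∉ L.

golf: J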